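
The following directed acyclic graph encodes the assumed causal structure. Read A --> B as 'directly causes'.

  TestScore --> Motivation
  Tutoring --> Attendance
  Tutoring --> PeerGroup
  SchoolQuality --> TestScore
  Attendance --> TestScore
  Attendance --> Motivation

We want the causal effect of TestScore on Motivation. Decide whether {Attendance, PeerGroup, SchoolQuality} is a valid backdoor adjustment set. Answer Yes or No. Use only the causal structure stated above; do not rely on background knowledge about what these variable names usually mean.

Backdoor paths from TestScore to Motivation (paths whose first edge points into TestScore):
  P1: TestScore <- Attendance -> Motivation
Condition 1 (no descendant of TestScore in the set): holds — descendants of TestScore are {Motivation}; none are in {Attendance, PeerGroup, SchoolQuality}.
Condition 2 (every backdoor path blocked by {Attendance, PeerGroup, SchoolQuality}):
  P1: blocked at fork node Attendance ∈ conditioning set.
{Attendance, PeerGroup, SchoolQuality} satisfies the backdoor criterion.

Yes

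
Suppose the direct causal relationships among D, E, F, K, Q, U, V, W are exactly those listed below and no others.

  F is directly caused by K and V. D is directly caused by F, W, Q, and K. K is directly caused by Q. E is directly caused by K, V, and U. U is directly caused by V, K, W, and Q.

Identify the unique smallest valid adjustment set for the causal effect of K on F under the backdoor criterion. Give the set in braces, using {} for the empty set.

{}

Variables eligible for adjustment (non-descendants of K, excluding K and F): {Q, V, W}.
Backdoor paths from K to F:
  P1: K <- Q -> U <- V -> F
  P2: K <- Q -> U <- W -> D <- F
  P3: K <- Q -> U -> E <- V -> F
  P4: K <- Q -> D <- W -> U <- V -> F
  P5: K <- Q -> D <- W -> U -> E <- V -> F
  P6: K <- Q -> D <- F
Each backdoor path contains an unconditioned collider, so every path is already blocked with the empty conditioning set:
  P1: blocked at collider U (neither it nor any descendant is in the conditioning set).
  P2: blocked at collider U (neither it nor any descendant is in the conditioning set).
  P3: blocked at collider E (neither it nor any descendant is in the conditioning set).
  P4: blocked at collider D (neither it nor any descendant is in the conditioning set).
  P5: blocked at collider D (neither it nor any descendant is in the conditioning set).
  P6: blocked at collider D (neither it nor any descendant is in the conditioning set).
The empty set is therefore the unique smallest valid set.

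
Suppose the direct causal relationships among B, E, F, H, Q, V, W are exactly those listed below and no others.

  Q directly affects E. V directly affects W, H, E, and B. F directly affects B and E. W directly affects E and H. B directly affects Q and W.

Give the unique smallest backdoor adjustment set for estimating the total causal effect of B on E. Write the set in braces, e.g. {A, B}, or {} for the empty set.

{F, V}

Variables eligible for adjustment (non-descendants of B, excluding B and E): {F, V}.
Backdoor paths from B to E:
  P1: B <- V -> W -> E
  P2: B <- V -> H <- W -> E
  P3: B <- V -> E
  P4: B <- F -> E
The empty set is not sufficient: P1 (B <- V -> W -> E) has no collider blocking it and no conditioned non-collider, so it is open.
Try {F, V}:
  P1: blocked at fork node V ∈ conditioning set.
  P2: blocked at fork node V ∈ conditioning set.
  P3: blocked at fork node V ∈ conditioning set.
  P4: blocked at fork node F ∈ conditioning set.
{F, V} contains no descendant of B and blocks every backdoor path.
Every element of {F, V} is needed (dropping F leaves P4 open; dropping V leaves P1 open), so no proper subset is valid.
Among all size-2 subsets of the eligible variables, only {F, V} blocks every backdoor path, so it is the unique smallest valid adjustment set.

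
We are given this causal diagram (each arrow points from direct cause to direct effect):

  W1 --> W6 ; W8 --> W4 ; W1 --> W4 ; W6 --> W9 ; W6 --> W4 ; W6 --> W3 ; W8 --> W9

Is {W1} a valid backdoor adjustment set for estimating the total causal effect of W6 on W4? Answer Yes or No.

Yes

Backdoor paths from W6 to W4 (paths whose first edge points into W6):
  P1: W6 <- W1 -> W4
Condition 1 (no descendant of W6 in the set): holds — descendants of W6 are {W3, W4, W9}; none are in {W1}.
Condition 2 (every backdoor path blocked by {W1}):
  P1: blocked at fork node W1 ∈ conditioning set.
{W1} satisfies the backdoor criterion.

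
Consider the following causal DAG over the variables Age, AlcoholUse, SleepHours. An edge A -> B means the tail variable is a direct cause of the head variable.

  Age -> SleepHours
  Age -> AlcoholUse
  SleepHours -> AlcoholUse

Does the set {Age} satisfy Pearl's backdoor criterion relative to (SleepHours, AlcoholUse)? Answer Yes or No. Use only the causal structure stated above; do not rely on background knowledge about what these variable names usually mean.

Backdoor paths from SleepHours to AlcoholUse (paths whose first edge points into SleepHours):
  P1: SleepHours <- Age -> AlcoholUse
Condition 1 (no descendant of SleepHours in the set): holds — descendants of SleepHours are {AlcoholUse}; none are in {Age}.
Condition 2 (every backdoor path blocked by {Age}):
  P1: blocked at fork node Age ∈ conditioning set.
{Age} satisfies the backdoor criterion.

Yes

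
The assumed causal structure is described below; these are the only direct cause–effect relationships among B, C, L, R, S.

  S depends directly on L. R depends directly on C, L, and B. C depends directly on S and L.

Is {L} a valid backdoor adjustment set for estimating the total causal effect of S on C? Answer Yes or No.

Yes

Backdoor paths from S to C (paths whose first edge points into S):
  P1: S <- L -> C
  P2: S <- L -> R <- C
Condition 1 (no descendant of S in the set): holds — descendants of S are {C, R}; none are in {L}.
Condition 2 (every backdoor path blocked by {L}):
  P1: blocked at fork node L ∈ conditioning set.
  P2: blocked at fork node L ∈ conditioning set.
{L} satisfies the backdoor criterion.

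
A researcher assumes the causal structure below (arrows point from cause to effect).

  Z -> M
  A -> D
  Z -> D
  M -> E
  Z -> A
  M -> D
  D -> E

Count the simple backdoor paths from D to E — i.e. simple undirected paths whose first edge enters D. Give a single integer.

A backdoor path from D to E is any simple undirected path whose first edge points into D (i.e. leaves D via a parent).
Parents of D: {A, M, Z}.
Enumerating:
  P1: D <- Z -> M -> E
  P2: D <- M -> E
  P3: D <- A <- Z -> M -> E
That exhausts the simple backdoor paths. Count: 3.

3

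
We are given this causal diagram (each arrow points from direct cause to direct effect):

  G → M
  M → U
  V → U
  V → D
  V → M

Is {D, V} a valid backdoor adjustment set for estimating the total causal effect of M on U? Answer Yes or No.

Backdoor paths from M to U (paths whose first edge points into M):
  P1: M <- V -> U
Condition 1 (no descendant of M in the set): holds — descendants of M are {U}; none are in {D, V}.
Condition 2 (every backdoor path blocked by {D, V}):
  P1: blocked at fork node V ∈ conditioning set.
{D, V} satisfies the backdoor criterion.

Yes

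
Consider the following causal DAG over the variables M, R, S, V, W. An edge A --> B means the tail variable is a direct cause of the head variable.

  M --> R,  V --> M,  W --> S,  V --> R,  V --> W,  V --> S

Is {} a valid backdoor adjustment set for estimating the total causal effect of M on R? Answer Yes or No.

Backdoor paths from M to R (paths whose first edge points into M):
  P1: M <- V -> R
Condition 1 (no descendant of M in the set): holds — descendants of M are {R}; none are in {}.
Condition 2 (every backdoor path blocked by {}):
  P1: open — no interior node is in the conditioning set.
{} does not satisfy the backdoor criterion.

No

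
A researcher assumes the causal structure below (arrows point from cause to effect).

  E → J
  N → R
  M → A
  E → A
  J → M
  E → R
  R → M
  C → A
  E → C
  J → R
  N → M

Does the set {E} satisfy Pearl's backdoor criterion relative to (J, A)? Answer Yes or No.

Yes

Backdoor paths from J to A (paths whose first edge points into J):
  P1: J <- E -> C -> A
  P2: J <- E -> R <- N -> M -> A
  P3: J <- E -> R -> M -> A
  P4: J <- E -> A
Condition 1 (no descendant of J in the set): holds — descendants of J are {A, M, R}; none are in {E}.
Condition 2 (every backdoor path blocked by {E}):
  P1: blocked at fork node E ∈ conditioning set.
  P2: blocked at fork node E ∈ conditioning set.
  P3: blocked at fork node E ∈ conditioning set.
  P4: blocked at fork node E ∈ conditioning set.
{E} satisfies the backdoor criterion.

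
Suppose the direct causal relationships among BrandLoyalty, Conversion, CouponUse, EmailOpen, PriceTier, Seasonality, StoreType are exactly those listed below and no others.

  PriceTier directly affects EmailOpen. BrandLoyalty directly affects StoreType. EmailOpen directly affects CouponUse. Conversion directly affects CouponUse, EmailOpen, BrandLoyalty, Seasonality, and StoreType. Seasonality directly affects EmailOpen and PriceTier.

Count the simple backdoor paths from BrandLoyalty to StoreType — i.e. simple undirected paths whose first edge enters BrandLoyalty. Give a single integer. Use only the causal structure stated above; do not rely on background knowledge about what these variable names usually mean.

A backdoor path from BrandLoyalty to StoreType is any simple undirected path whose first edge points into BrandLoyalty (i.e. leaves BrandLoyalty via a parent).
Parents of BrandLoyalty: {Conversion}.
Enumerating:
  P1: BrandLoyalty <- Conversion -> StoreType
That exhausts the simple backdoor paths. Count: 1.

1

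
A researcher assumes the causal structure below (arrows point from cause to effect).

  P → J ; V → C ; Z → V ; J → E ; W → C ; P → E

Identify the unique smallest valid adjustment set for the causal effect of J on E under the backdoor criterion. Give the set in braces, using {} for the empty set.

{P}

Variables eligible for adjustment (non-descendants of J, excluding J and E): {C, P, V, W, Z}.
Backdoor paths from J to E:
  P1: J <- P -> E
The empty set is not sufficient: P1 (J <- P -> E) has no collider blocking it and no conditioned non-collider, so it is open.
Try {P}:
  P1: blocked at fork node P ∈ conditioning set.
{P} contains no descendant of J and blocks every backdoor path.
No other singleton works — e.g. {Z} leaves P1 open — so {P} is the unique smallest valid adjustment set.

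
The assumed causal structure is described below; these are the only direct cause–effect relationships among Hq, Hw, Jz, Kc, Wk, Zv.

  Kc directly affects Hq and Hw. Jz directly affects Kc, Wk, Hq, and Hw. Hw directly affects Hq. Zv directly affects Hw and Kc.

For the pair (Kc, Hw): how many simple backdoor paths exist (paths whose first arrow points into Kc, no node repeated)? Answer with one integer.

A backdoor path from Kc to Hw is any simple undirected path whose first edge points into Kc (i.e. leaves Kc via a parent).
Parents of Kc: {Jz, Zv}.
Enumerating:
  P1: Kc <- Jz -> Hw
  P2: Kc <- Jz -> Hq <- Hw
  P3: Kc <- Zv -> Hw
That exhausts the simple backdoor paths. Count: 3.

3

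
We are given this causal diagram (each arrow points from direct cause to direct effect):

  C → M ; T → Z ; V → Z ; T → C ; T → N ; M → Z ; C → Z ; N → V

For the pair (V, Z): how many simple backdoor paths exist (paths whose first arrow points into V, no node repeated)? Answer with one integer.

3

A backdoor path from V to Z is any simple undirected path whose first edge points into V (i.e. leaves V via a parent).
Parents of V: {N}.
Enumerating:
  P1: V <- N <- T -> C -> M -> Z
  P2: V <- N <- T -> C -> Z
  P3: V <- N <- T -> Z
That exhausts the simple backdoor paths. Count: 3.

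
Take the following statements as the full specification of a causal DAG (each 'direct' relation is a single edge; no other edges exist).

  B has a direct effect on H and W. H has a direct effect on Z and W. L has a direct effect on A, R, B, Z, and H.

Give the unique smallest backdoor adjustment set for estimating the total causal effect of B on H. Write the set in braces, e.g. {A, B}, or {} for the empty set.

{L}

Variables eligible for adjustment (non-descendants of B, excluding B and H): {A, L, R}.
Backdoor paths from B to H:
  P1: B <- L -> H
  P2: B <- L -> Z <- H
The empty set is not sufficient: P1 (B <- L -> H) has no collider blocking it and no conditioned non-collider, so it is open.
Try {L}:
  P1: blocked at fork node L ∈ conditioning set.
  P2: blocked at fork node L ∈ conditioning set.
{L} contains no descendant of B and blocks every backdoor path.
No other singleton works — e.g. {A} leaves P1 open — so {L} is the unique smallest valid adjustment set.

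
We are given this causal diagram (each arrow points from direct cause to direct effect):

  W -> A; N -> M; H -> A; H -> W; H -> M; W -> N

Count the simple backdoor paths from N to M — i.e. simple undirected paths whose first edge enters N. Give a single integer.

2

A backdoor path from N to M is any simple undirected path whose first edge points into N (i.e. leaves N via a parent).
Parents of N: {W}.
Enumerating:
  P1: N <- W <- H -> M
  P2: N <- W -> A <- H -> M
That exhausts the simple backdoor paths. Count: 2.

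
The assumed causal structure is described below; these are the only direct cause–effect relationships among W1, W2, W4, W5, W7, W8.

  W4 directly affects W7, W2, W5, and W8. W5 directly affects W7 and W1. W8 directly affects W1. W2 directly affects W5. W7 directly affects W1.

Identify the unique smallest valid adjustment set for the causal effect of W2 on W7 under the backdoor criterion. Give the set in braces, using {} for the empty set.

{W4}

Variables eligible for adjustment (non-descendants of W2, excluding W2 and W7): {W4, W8}.
Backdoor paths from W2 to W7:
  P1: W2 <- W4 -> W8 -> W1 <- W5 -> W7
  P2: W2 <- W4 -> W8 -> W1 <- W7
  P3: W2 <- W4 -> W5 -> W7
  P4: W2 <- W4 -> W5 -> W1 <- W7
  P5: W2 <- W4 -> W7
The empty set is not sufficient: P3 (W2 <- W4 -> W5 -> W7) has no collider blocking it and no conditioned non-collider, so it is open.
Try {W4}:
  P1: blocked at fork node W4 ∈ conditioning set.
  P2: blocked at fork node W4 ∈ conditioning set.
  P3: blocked at fork node W4 ∈ conditioning set.
  P4: blocked at fork node W4 ∈ conditioning set.
  P5: blocked at fork node W4 ∈ conditioning set.
{W4} contains no descendant of W2 and blocks every backdoor path.
No other singleton works — e.g. {W8} leaves P3 open — so {W4} is the unique smallest valid adjustment set.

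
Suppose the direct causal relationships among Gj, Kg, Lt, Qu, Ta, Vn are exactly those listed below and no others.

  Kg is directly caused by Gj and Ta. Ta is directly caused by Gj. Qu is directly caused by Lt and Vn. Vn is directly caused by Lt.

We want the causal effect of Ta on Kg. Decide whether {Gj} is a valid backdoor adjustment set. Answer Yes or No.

Backdoor paths from Ta to Kg (paths whose first edge points into Ta):
  P1: Ta <- Gj -> Kg
Condition 1 (no descendant of Ta in the set): holds — descendants of Ta are {Kg}; none are in {Gj}.
Condition 2 (every backdoor path blocked by {Gj}):
  P1: blocked at fork node Gj ∈ conditioning set.
{Gj} satisfies the backdoor criterion.

Yes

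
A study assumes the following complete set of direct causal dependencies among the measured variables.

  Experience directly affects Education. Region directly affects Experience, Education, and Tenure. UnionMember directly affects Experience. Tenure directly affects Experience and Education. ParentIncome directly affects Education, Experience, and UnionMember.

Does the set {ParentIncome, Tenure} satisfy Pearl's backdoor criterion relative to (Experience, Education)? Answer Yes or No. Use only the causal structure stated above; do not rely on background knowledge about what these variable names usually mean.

No

Backdoor paths from Experience to Education (paths whose first edge points into Experience):
  P1: Experience <- ParentIncome -> Education
  P2: Experience <- Region -> Tenure -> Education
  P3: Experience <- Region -> Education
  P4: Experience <- UnionMember <- ParentIncome -> Education
  P5: Experience <- Tenure <- Region -> Education
  P6: Experience <- Tenure -> Education
Condition 1 (no descendant of Experience in the set): holds — descendants of Experience are {Education}; none are in {ParentIncome, Tenure}.
Condition 2 (every backdoor path blocked by {ParentIncome, Tenure}):
  P1: blocked at fork node ParentIncome ∈ conditioning set.
  P2: blocked at chain node Tenure ∈ conditioning set.
  P3: open — no interior node is in the conditioning set.
  P4: blocked at fork node ParentIncome ∈ conditioning set.
  P5: blocked at chain node Tenure ∈ conditioning set.
  P6: blocked at fork node Tenure ∈ conditioning set.
{ParentIncome, Tenure} does not satisfy the backdoor criterion.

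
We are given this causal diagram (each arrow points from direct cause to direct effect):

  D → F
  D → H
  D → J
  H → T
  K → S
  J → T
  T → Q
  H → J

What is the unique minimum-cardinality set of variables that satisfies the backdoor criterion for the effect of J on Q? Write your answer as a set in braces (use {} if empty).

{H}

Variables eligible for adjustment (non-descendants of J, excluding J and Q): {D, F, H, K, S}.
Backdoor paths from J to Q:
  P1: J <- D -> H -> T -> Q
  P2: J <- H -> T -> Q
The empty set is not sufficient: P1 (J <- D -> H -> T -> Q) has no collider blocking it and no conditioned non-collider, so it is open.
Try {H}:
  P1: blocked at chain node H ∈ conditioning set.
  P2: blocked at fork node H ∈ conditioning set.
{H} contains no descendant of J and blocks every backdoor path.
No other singleton works — e.g. {D} leaves P2 open — so {H} is the unique smallest valid adjustment set.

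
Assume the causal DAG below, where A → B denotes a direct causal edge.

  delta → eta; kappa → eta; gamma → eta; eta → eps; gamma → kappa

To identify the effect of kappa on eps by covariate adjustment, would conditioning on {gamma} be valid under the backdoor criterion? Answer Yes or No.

Backdoor paths from kappa to eps (paths whose first edge points into kappa):
  P1: kappa <- gamma -> eta -> eps
Condition 1 (no descendant of kappa in the set): holds — descendants of kappa are {eps, eta}; none are in {gamma}.
Condition 2 (every backdoor path blocked by {gamma}):
  P1: blocked at fork node gamma ∈ conditioning set.
{gamma} satisfies the backdoor criterion.

Yes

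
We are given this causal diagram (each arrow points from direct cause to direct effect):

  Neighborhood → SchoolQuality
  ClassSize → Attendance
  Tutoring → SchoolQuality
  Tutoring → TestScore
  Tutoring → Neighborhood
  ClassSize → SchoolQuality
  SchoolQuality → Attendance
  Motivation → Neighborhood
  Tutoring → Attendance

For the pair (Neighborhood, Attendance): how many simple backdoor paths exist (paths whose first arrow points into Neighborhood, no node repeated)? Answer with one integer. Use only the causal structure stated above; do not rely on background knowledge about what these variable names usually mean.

3

A backdoor path from Neighborhood to Attendance is any simple undirected path whose first edge points into Neighborhood (i.e. leaves Neighborhood via a parent).
Parents of Neighborhood: {Motivation, Tutoring}.
Enumerating:
  P1: Neighborhood <- Tutoring -> SchoolQuality <- ClassSize -> Attendance
  P2: Neighborhood <- Tutoring -> SchoolQuality -> Attendance
  P3: Neighborhood <- Tutoring -> Attendance
That exhausts the simple backdoor paths. Count: 3.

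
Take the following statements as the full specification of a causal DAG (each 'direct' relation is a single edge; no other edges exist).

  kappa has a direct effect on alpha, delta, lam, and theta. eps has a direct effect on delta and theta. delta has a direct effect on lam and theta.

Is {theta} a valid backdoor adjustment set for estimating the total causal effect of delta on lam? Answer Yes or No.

No

Backdoor paths from delta to lam (paths whose first edge points into delta):
  P1: delta <- eps -> theta <- kappa -> lam
  P2: delta <- kappa -> lam
Condition 1 (no descendant of delta in the set): FAILS — theta is a descendant of delta.
Condition 2 (every backdoor path blocked by {theta}):
  P1: open — collider(s) theta are conditioned on (or have a conditioned descendant) and no non-collider on the path is in the set.
  P2: open — no interior node is in the conditioning set.
{theta} does not satisfy the backdoor criterion.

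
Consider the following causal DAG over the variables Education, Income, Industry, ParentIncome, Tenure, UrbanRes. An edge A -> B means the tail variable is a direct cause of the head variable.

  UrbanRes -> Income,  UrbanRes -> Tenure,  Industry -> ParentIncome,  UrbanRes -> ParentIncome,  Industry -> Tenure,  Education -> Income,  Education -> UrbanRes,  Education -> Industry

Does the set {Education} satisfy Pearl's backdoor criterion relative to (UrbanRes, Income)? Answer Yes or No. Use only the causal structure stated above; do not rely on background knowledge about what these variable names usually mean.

Backdoor paths from UrbanRes to Income (paths whose first edge points into UrbanRes):
  P1: UrbanRes <- Education -> Income
Condition 1 (no descendant of UrbanRes in the set): holds — descendants of UrbanRes are {Income, ParentIncome, Tenure}; none are in {Education}.
Condition 2 (every backdoor path blocked by {Education}):
  P1: blocked at fork node Education ∈ conditioning set.
{Education} satisfies the backdoor criterion.

Yes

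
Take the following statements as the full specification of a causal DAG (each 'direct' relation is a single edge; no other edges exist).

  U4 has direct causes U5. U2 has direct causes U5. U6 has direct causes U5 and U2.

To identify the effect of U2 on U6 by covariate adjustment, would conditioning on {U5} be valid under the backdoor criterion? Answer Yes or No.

Backdoor paths from U2 to U6 (paths whose first edge points into U2):
  P1: U2 <- U5 -> U6
Condition 1 (no descendant of U2 in the set): holds — descendants of U2 are {U6}; none are in {U5}.
Condition 2 (every backdoor path blocked by {U5}):
  P1: blocked at fork node U5 ∈ conditioning set.
{U5} satisfies the backdoor criterion.

Yes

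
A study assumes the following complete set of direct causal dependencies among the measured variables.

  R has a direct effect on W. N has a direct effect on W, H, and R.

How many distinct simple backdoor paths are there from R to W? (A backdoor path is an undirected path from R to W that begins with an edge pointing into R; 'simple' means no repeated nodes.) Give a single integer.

1

A backdoor path from R to W is any simple undirected path whose first edge points into R (i.e. leaves R via a parent).
Parents of R: {N}.
Enumerating:
  P1: R <- N -> W
That exhausts the simple backdoor paths. Count: 1.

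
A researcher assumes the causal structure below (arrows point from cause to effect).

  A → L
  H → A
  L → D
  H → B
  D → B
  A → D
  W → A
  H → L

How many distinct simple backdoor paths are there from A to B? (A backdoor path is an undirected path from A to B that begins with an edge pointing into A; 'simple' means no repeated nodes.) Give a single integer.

A backdoor path from A to B is any simple undirected path whose first edge points into A (i.e. leaves A via a parent).
Parents of A: {H, W}.
Enumerating:
  P1: A <- H -> L -> D -> B
  P2: A <- H -> B
That exhausts the simple backdoor paths. Count: 2.

2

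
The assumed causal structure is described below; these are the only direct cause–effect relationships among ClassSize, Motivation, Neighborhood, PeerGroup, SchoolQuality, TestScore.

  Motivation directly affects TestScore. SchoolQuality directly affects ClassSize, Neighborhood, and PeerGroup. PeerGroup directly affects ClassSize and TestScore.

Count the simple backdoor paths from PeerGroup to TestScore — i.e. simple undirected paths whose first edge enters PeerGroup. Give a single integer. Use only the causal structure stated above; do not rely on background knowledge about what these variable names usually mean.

A backdoor path from PeerGroup to TestScore is any simple undirected path whose first edge points into PeerGroup (i.e. leaves PeerGroup via a parent).
Parents of PeerGroup: {SchoolQuality}.
No simple path from any parent of PeerGroup reaches TestScore without revisiting PeerGroup, so there are no backdoor paths.

0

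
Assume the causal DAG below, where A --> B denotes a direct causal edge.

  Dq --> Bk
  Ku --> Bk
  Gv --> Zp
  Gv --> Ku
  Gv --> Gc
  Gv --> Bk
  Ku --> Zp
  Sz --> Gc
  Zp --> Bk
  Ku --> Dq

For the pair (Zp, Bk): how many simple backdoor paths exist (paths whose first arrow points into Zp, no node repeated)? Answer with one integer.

A backdoor path from Zp to Bk is any simple undirected path whose first edge points into Zp (i.e. leaves Zp via a parent).
Parents of Zp: {Gv, Ku}.
Enumerating:
  P1: Zp <- Gv -> Ku -> Dq -> Bk
  P2: Zp <- Gv -> Ku -> Bk
  P3: Zp <- Gv -> Bk
  P4: Zp <- Ku <- Gv -> Bk
  P5: Zp <- Ku -> Dq -> Bk
  P6: Zp <- Ku -> Bk
That exhausts the simple backdoor paths. Count: 6.

6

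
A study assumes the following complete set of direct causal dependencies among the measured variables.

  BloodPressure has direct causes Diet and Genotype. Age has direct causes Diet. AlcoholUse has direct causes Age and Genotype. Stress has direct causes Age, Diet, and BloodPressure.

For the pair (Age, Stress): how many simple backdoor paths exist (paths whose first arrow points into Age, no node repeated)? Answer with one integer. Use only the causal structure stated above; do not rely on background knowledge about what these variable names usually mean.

A backdoor path from Age to Stress is any simple undirected path whose first edge points into Age (i.e. leaves Age via a parent).
Parents of Age: {Diet}.
Enumerating:
  P1: Age <- Diet -> BloodPressure -> Stress
  P2: Age <- Diet -> Stress
That exhausts the simple backdoor paths. Count: 2.

2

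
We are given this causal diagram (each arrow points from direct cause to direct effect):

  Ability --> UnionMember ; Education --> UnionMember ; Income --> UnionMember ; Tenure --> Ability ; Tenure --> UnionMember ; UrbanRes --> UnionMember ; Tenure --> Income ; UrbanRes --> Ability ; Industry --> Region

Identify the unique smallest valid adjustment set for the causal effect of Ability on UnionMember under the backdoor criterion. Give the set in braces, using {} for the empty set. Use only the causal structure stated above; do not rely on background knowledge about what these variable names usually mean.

Variables eligible for adjustment (non-descendants of Ability, excluding Ability and UnionMember): {Education, Income, Industry, Region, Tenure, UrbanRes}.
Backdoor paths from Ability to UnionMember:
  P1: Ability <- UrbanRes -> UnionMember
  P2: Ability <- Tenure -> Income -> UnionMember
  P3: Ability <- Tenure -> UnionMember
The empty set is not sufficient: P1 (Ability <- UrbanRes -> UnionMember) has no collider blocking it and no conditioned non-collider, so it is open.
Try {Tenure, UrbanRes}:
  P1: blocked at fork node UrbanRes ∈ conditioning set.
  P2: blocked at fork node Tenure ∈ conditioning set.
  P3: blocked at fork node Tenure ∈ conditioning set.
{Tenure, UrbanRes} contains no descendant of Ability and blocks every backdoor path.
Every element of {Tenure, UrbanRes} is needed (dropping Tenure leaves P2 open; dropping UrbanRes leaves P1 open), so no proper subset is valid.
Among all size-2 subsets of the eligible variables, only {Tenure, UrbanRes} blocks every backdoor path, so it is the unique smallest valid adjustment set.

{Tenure, UrbanRes}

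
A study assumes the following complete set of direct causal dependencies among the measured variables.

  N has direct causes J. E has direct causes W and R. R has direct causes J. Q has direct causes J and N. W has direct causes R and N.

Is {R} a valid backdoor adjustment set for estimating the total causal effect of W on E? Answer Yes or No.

Backdoor paths from W to E (paths whose first edge points into W):
  P1: W <- N <- J -> R -> E
  P2: W <- N -> Q <- J -> R -> E
  P3: W <- R -> E
Condition 1 (no descendant of W in the set): holds — descendants of W are {E}; none are in {R}.
Condition 2 (every backdoor path blocked by {R}):
  P1: blocked at chain node R ∈ conditioning set.
  P2: blocked at collider Q (neither it nor any descendant is in the conditioning set).
  P3: blocked at fork node R ∈ conditioning set.
{R} satisfies the backdoor criterion.

Yes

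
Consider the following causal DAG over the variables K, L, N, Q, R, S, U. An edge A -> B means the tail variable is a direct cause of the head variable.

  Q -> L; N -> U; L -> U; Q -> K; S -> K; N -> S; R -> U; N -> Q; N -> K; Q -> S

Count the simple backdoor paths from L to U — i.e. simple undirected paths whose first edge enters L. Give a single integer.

5

A backdoor path from L to U is any simple undirected path whose first edge points into L (i.e. leaves L via a parent).
Parents of L: {Q}.
Enumerating:
  P1: L <- Q <- N -> U
  P2: L <- Q -> S <- N -> U
  P3: L <- Q -> S -> K <- N -> U
  P4: L <- Q -> K <- N -> U
  P5: L <- Q -> K <- S <- N -> U
That exhausts the simple backdoor paths. Count: 5.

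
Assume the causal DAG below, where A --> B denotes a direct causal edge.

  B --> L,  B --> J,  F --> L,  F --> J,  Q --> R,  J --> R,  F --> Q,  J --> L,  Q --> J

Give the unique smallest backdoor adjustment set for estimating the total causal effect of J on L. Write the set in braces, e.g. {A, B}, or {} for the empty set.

Variables eligible for adjustment (non-descendants of J, excluding J and L): {B, F, Q}.
Backdoor paths from J to L:
  P1: J <- B -> L
  P2: J <- F -> L
  P3: J <- Q <- F -> L
The empty set is not sufficient: P1 (J <- B -> L) has no collider blocking it and no conditioned non-collider, so it is open.
Try {B, F}:
  P1: blocked at fork node B ∈ conditioning set.
  P2: blocked at fork node F ∈ conditioning set.
  P3: blocked at fork node F ∈ conditioning set.
{B, F} contains no descendant of J and blocks every backdoor path.
Every element of {B, F} is needed (dropping B leaves P1 open; dropping F leaves P2 open), so no proper subset is valid.
Among all size-2 subsets of the eligible variables, only {B, F} blocks every backdoor path, so it is the unique smallest valid adjustment set.

{B, F}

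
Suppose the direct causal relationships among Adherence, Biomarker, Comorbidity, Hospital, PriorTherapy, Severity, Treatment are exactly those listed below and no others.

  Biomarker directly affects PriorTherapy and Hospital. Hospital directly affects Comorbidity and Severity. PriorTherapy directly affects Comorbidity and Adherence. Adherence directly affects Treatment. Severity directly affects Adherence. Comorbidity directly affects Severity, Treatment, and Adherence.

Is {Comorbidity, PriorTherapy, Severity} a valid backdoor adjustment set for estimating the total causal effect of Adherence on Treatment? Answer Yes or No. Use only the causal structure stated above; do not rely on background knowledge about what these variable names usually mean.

Backdoor paths from Adherence to Treatment (paths whose first edge points into Adherence):
  P1: Adherence <- PriorTherapy <- Biomarker -> Hospital -> Comorbidity -> Treatment
  P2: Adherence <- PriorTherapy <- Biomarker -> Hospital -> Severity <- Comorbidity -> Treatment
  P3: Adherence <- PriorTherapy -> Comorbidity -> Treatment
  P4: Adherence <- Comorbidity -> Treatment
  P5: Adherence <- Severity <- Hospital <- Biomarker -> PriorTherapy -> Comorbidity -> Treatment
  P6: Adherence <- Severity <- Hospital -> Comorbidity -> Treatment
  P7: Adherence <- Severity <- Comorbidity -> Treatment
Condition 1 (no descendant of Adherence in the set): holds — descendants of Adherence are {Treatment}; none are in {Comorbidity, PriorTherapy, Severity}.
Condition 2 (every backdoor path blocked by {Comorbidity, PriorTherapy, Severity}):
  P1: blocked at chain node PriorTherapy ∈ conditioning set.
  P2: blocked at chain node PriorTherapy ∈ conditioning set.
  P3: blocked at fork node PriorTherapy ∈ conditioning set.
  P4: blocked at fork node Comorbidity ∈ conditioning set.
  P5: blocked at chain node Severity ∈ conditioning set.
  P6: blocked at chain node Severity ∈ conditioning set.
  P7: blocked at chain node Severity ∈ conditioning set.
{Comorbidity, PriorTherapy, Severity} satisfies the backdoor criterion.

Yes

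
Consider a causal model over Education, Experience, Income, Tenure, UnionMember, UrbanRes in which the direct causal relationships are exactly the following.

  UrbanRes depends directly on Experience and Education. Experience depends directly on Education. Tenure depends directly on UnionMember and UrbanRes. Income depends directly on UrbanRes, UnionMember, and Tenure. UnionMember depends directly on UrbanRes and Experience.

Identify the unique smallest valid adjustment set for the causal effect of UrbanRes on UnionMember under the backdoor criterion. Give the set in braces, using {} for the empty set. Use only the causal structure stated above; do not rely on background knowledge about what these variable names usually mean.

Variables eligible for adjustment (non-descendants of UrbanRes, excluding UrbanRes and UnionMember): {Education, Experience}.
Backdoor paths from UrbanRes to UnionMember:
  P1: UrbanRes <- Education -> Experience -> UnionMember
  P2: UrbanRes <- Experience -> UnionMember
The empty set is not sufficient: P1 (UrbanRes <- Education -> Experience -> UnionMember) has no collider blocking it and no conditioned non-collider, so it is open.
Try {Experience}:
  P1: blocked at chain node Experience ∈ conditioning set.
  P2: blocked at fork node Experience ∈ conditioning set.
{Experience} contains no descendant of UrbanRes and blocks every backdoor path.
No other singleton works — e.g. {Education} leaves P2 open — so {Experience} is the unique smallest valid adjustment set.

{Experience}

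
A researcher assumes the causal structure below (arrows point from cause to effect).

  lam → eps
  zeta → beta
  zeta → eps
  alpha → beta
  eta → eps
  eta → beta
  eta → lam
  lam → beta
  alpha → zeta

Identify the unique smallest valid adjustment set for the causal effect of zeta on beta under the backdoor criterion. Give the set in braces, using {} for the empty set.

Variables eligible for adjustment (non-descendants of zeta, excluding zeta and beta): {alpha, eta, lam}.
Backdoor paths from zeta to beta:
  P1: zeta <- alpha -> beta
The empty set is not sufficient: P1 (zeta <- alpha -> beta) has no collider blocking it and no conditioned non-collider, so it is open.
Try {alpha}:
  P1: blocked at fork node alpha ∈ conditioning set.
{alpha} contains no descendant of zeta and blocks every backdoor path.
No other singleton works — e.g. {eta} leaves P1 open — so {alpha} is the unique smallest valid adjustment set.

{alpha}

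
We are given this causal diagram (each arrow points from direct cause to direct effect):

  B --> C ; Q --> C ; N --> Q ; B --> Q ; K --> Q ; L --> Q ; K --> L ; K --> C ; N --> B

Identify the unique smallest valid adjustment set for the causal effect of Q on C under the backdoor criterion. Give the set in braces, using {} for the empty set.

{B, K}

Variables eligible for adjustment (non-descendants of Q, excluding Q and C): {B, K, L, N}.
Backdoor paths from Q to C:
  P1: Q <- N -> B -> C
  P2: Q <- K -> C
  P3: Q <- L <- K -> C
  P4: Q <- B -> C
The empty set is not sufficient: P1 (Q <- N -> B -> C) has no collider blocking it and no conditioned non-collider, so it is open.
Try {B, K}:
  P1: blocked at chain node B ∈ conditioning set.
  P2: blocked at fork node K ∈ conditioning set.
  P3: blocked at fork node K ∈ conditioning set.
  P4: blocked at fork node B ∈ conditioning set.
{B, K} contains no descendant of Q and blocks every backdoor path.
Every element of {B, K} is needed (dropping B leaves P1 open; dropping K leaves P2 open), so no proper subset is valid.
Among all size-2 subsets of the eligible variables, only {B, K} blocks every backdoor path, so it is the unique smallest valid adjustment set.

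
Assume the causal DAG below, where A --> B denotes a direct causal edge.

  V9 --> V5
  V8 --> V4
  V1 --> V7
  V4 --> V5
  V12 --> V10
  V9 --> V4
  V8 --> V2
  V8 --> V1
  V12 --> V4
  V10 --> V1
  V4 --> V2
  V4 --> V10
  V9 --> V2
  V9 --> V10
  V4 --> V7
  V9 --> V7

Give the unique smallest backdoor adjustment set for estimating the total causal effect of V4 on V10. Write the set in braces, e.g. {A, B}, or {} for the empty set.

Variables eligible for adjustment (non-descendants of V4, excluding V4 and V10): {V12, V8, V9}.
Backdoor paths from V4 to V10:
  P1: V4 <- V9 -> V10
  P2: V4 <- V9 -> V2 <- V8 -> V1 <- V10
  P3: V4 <- V9 -> V7 <- V1 <- V10
  P4: V4 <- V8 -> V2 <- V9 -> V10
  P5: V4 <- V8 -> V2 <- V9 -> V7 <- V1 <- V10
  P6: V4 <- V8 -> V1 <- V10
  P7: V4 <- V8 -> V1 -> V7 <- V9 -> V10
  P8: V4 <- V12 -> V10
The empty set is not sufficient: P1 (V4 <- V9 -> V10) has no collider blocking it and no conditioned non-collider, so it is open.
Try {V12, V9}:
  P1: blocked at fork node V9 ∈ conditioning set.
  P2: blocked at fork node V9 ∈ conditioning set.
  P3: blocked at fork node V9 ∈ conditioning set.
  P4: blocked at collider V2 (neither it nor any descendant is in the conditioning set).
  P5: blocked at collider V2 (neither it nor any descendant is in the conditioning set).
  P6: blocked at collider V1 (neither it nor any descendant is in the conditioning set).
  P7: blocked at collider V7 (neither it nor any descendant is in the conditioning set).
  P8: blocked at fork node V12 ∈ conditioning set.
{V12, V9} contains no descendant of V4 and blocks every backdoor path.
Every element of {V12, V9} is needed (dropping V12 leaves P8 open; dropping V9 leaves P1 open), so no proper subset is valid.
Among all size-2 subsets of the eligible variables, only {V12, V9} blocks every backdoor path, so it is the unique smallest valid adjustment set.

{V12, V9}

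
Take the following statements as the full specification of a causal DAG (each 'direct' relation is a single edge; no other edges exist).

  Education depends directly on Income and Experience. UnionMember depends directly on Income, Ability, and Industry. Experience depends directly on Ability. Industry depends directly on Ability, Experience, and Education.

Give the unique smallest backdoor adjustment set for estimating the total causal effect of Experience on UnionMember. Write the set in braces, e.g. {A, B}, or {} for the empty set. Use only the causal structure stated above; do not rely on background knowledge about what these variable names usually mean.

{Ability}

Variables eligible for adjustment (non-descendants of Experience, excluding Experience and UnionMember): {Ability, Income}.
Backdoor paths from Experience to UnionMember:
  P1: Experience <- Ability -> Industry <- Education <- Income -> UnionMember
  P2: Experience <- Ability -> Industry -> UnionMember
  P3: Experience <- Ability -> UnionMember
The empty set is not sufficient: P2 (Experience <- Ability -> Industry -> UnionMember) has no collider blocking it and no conditioned non-collider, so it is open.
Try {Ability}:
  P1: blocked at fork node Ability ∈ conditioning set.
  P2: blocked at fork node Ability ∈ conditioning set.
  P3: blocked at fork node Ability ∈ conditioning set.
{Ability} contains no descendant of Experience and blocks every backdoor path.
No other singleton works — e.g. {Income} leaves P2 open — so {Ability} is the unique smallest valid adjustment set.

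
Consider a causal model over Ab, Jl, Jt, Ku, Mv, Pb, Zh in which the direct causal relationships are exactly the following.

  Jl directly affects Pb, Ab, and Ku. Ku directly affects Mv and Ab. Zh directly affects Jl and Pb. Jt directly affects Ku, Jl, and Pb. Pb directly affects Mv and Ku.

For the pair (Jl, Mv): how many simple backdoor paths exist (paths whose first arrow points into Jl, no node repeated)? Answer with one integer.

A backdoor path from Jl to Mv is any simple undirected path whose first edge points into Jl (i.e. leaves Jl via a parent).
Parents of Jl: {Jt, Zh}.
Enumerating:
  P1: Jl <- Jt -> Pb -> Ku -> Mv
  P2: Jl <- Jt -> Pb -> Mv
  P3: Jl <- Jt -> Ku <- Pb -> Mv
  P4: Jl <- Jt -> Ku -> Mv
  P5: Jl <- Zh -> Pb <- Jt -> Ku -> Mv
  P6: Jl <- Zh -> Pb -> Ku -> Mv
  P7: Jl <- Zh -> Pb -> Mv
That exhausts the simple backdoor paths. Count: 7.

7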